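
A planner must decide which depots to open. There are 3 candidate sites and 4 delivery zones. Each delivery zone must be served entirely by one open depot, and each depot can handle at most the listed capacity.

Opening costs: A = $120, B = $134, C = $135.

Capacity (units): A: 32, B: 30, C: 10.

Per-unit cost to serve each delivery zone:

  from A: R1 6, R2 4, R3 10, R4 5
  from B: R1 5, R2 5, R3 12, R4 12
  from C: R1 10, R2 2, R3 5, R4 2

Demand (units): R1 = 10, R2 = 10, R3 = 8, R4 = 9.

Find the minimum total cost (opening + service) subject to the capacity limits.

Open {A, C}: R1→A 6·10=60, R2→A 4·10=40, R3→C 5·8=40, R4→A 5·9=45.
Loads: A carries 29/32, C carries 8/10. Service 185; fixed 255; total 440.
Next best feasible plan costs 453.

Minimum total cost: 440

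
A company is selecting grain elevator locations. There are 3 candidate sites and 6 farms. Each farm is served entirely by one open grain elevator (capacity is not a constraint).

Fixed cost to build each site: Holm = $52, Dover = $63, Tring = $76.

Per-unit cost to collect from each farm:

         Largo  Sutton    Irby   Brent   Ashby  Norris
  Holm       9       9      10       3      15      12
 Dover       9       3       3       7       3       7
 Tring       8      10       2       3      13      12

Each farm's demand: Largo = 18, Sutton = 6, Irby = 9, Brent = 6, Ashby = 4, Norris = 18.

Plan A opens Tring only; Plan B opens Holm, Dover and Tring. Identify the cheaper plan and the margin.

Plan A: {Tring}: Largo→Tring 8·18=144, Sutton→Tring 10·6=60, Irby→Tring 2·9=18, Brent→Tring 3·6=18, Ashby→Tring 13·4=52, Norris→Tring 12·18=216. Service 508; fixed 76; total 584.
Plan B: {Holm, Dover, Tring}: Largo→Tring 8·18=144, Sutton→Dover 3·6=18, Irby→Tring 2·9=18, Brent→Holm 3·6=18, Ashby→Dover 3·4=12, Norris→Dover 7·18=126. Service 336; fixed 191; total 527.
Difference: |584 − 527| = 57.

Plan B is cheaper by 57.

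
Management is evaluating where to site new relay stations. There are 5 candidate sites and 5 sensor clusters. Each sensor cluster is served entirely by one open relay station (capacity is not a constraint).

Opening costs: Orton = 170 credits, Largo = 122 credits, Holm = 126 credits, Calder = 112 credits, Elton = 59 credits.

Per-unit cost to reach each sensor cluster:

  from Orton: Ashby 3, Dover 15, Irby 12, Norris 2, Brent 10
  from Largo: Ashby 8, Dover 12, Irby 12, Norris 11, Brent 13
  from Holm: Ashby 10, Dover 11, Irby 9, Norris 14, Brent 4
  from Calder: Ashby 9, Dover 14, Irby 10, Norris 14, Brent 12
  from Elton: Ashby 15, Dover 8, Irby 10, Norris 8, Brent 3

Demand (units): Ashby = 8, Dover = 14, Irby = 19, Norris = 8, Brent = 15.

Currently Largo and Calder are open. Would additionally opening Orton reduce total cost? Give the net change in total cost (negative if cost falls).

Current service cost with {Largo, Calder}: 690.
Adding Orton: each sensor cluster re-picks its cheapest; new service cost 548, saving 142.
Extra fixed cost: 170. Net change = 170 − 142 = 28.
(Totals: 924 → 952.)

No — net change +28 (cost rises by 28).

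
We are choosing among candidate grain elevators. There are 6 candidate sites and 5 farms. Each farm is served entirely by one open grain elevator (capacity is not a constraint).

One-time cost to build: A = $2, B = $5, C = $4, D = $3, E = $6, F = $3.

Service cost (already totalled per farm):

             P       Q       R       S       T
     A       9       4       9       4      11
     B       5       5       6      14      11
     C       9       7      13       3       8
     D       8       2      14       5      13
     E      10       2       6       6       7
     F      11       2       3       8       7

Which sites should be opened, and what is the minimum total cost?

For any fixed open set, each farm goes to its cheapest open site; total = fixed + service.
{A, F}: P→A 9, Q→F 2, R→F 3, S→A 4, T→F 7. Service 25; fixed 5; total 30.
{A, B, F}: P→B 5, Q→F 2, R→F 3, S→A 4, T→F 7. Service 21; fixed 10; total 31.
{C, F}: P→C 9, Q→F 2, R→F 3, S→C 3, T→F 7. Service 24; fixed 7; total 31.
{A, B, C, D, E, F}: service 20 + fixed 23 = 43
No other subset beats 30.

Open A and F; minimum total cost 30.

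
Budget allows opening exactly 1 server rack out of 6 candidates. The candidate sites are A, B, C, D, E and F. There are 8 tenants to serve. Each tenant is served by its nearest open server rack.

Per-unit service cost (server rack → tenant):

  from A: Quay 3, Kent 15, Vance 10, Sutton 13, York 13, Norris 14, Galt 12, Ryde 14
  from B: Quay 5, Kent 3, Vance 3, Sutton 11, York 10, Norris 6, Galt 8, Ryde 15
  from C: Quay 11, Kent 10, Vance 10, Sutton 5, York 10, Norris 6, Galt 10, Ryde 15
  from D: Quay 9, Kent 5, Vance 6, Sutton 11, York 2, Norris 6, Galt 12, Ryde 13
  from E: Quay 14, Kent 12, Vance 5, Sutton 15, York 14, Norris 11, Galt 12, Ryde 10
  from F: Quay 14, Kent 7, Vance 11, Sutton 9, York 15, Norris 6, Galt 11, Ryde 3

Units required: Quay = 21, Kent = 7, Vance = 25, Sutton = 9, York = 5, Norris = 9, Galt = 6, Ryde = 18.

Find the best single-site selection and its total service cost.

With exactly 1 open, each tenant uses its cheapest among the chosen.
{B}: Quay→B 5·21=105, Kent→B 3·7=21, Vance→B 3·25=75, Sutton→B 11·9=99, York→B 10·5=50, Norris→B 6·9=54, Galt→B 8·6=48, Ryde→B 15·18=270. Service cost 722.
{D}: service cost 843
{F}: service cost 948
Among all 6 size-1 choices, {B} is lowest.

Choose B only; total service cost 722.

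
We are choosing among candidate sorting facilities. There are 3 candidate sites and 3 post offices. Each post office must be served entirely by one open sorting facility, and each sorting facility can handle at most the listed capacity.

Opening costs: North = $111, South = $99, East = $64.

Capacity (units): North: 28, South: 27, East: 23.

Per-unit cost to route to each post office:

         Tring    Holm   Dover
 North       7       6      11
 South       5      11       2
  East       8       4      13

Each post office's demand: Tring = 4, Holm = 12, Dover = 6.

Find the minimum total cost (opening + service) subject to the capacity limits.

Open {East}: Tring→East 8·4=32, Holm→East 4·12=48, Dover→East 13·6=78.
Loads: East carries 22/23. Service 158; fixed 64; total 222.
Next best feasible plan costs 243.

Minimum total cost: 222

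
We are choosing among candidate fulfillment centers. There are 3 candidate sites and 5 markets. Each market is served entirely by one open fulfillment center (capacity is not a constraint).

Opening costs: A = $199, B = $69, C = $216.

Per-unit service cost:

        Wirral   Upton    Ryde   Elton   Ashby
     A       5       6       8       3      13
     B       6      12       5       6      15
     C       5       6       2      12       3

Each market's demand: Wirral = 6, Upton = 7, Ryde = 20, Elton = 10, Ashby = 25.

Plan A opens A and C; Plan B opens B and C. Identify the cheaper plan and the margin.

Plan A: {A, C}: Wirral→A 5·6=30, Upton→A 6·7=42, Ryde→C 2·20=40, Elton→A 3·10=30, Ashby→C 3·25=75. Service 217; fixed 415; total 632.
Plan B: {B, C}: Wirral→C 5·6=30, Upton→C 6·7=42, Ryde→C 2·20=40, Elton→B 6·10=60, Ashby→C 3·25=75. Service 247; fixed 285; total 532.
Difference: |632 − 532| = 100.

Plan B is cheaper by 100.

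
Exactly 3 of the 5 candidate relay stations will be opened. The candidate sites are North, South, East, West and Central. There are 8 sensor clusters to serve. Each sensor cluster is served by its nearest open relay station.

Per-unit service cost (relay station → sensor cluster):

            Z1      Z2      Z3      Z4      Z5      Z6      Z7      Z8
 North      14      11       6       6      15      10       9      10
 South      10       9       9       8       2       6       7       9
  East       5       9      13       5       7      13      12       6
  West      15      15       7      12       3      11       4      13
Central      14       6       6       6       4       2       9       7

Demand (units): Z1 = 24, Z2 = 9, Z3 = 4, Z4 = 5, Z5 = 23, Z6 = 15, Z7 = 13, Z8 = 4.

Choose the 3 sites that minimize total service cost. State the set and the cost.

Choose East, West and Central; total service cost 398.

With exactly 3 open, each sensor cluster uses its cheapest among the chosen.
{East, West, Central}: Z1→East 5·24=120, Z2→Central 6·9=54, Z3→Central 6·4=24, Z4→East 5·5=25, Z5→West 3·23=69, Z6→Central 2·15=30, Z7→West 4·13=52, Z8→East 6·4=24. Service cost 398.
{South, East, Central}: service cost 414
{South, East, West}: service cost 466
Among all 10 size-3 choices, {East, West, Central} is lowest.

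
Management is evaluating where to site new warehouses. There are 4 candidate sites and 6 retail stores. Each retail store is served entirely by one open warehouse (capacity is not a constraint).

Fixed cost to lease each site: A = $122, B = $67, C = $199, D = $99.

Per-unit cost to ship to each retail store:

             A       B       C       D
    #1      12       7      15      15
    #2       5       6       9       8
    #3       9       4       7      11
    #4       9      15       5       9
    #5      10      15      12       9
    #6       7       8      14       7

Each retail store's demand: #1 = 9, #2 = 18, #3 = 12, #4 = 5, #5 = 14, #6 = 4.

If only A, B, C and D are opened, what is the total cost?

Each retail store is assigned to its cheapest site among the open ones.
{A, B, C, D}: #1→B 7·9=63, #2→A 5·18=90, #3→B 4·12=48, #4→C 5·5=25, #5→D 9·14=126, #6→A 7·4=28. Service 380; fixed 487; total 867.

Total cost: 867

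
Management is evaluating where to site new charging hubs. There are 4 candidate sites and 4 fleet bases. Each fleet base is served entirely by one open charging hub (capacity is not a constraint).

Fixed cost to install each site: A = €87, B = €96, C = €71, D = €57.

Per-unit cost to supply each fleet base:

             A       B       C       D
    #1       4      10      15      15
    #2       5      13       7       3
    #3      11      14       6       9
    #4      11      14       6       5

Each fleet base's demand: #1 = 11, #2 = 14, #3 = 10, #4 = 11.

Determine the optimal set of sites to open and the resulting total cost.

For any fixed open set, each fleet base goes to its cheapest open site; total = fixed + service.
{A, D}: #1→A 4·11=44, #2→D 3·14=42, #3→D 9·10=90, #4→D 5·11=55. Service 231; fixed 144; total 375.
{A, C}: #1→A 4·11=44, #2→A 5·14=70, #3→C 6·10=60, #4→C 6·11=66. Service 240; fixed 158; total 398.
{D}: service 352 + fixed 57 = 409
{A, B, C, D}: #1→A 4·11=44, #2→D 3·14=42, #3→C 6·10=60, #4→D 5·11=55. Service 201; fixed 311; total 512.
(All 15 nonempty subsets were checked; A and D is lowest.)

Open A and D; minimum total cost 375.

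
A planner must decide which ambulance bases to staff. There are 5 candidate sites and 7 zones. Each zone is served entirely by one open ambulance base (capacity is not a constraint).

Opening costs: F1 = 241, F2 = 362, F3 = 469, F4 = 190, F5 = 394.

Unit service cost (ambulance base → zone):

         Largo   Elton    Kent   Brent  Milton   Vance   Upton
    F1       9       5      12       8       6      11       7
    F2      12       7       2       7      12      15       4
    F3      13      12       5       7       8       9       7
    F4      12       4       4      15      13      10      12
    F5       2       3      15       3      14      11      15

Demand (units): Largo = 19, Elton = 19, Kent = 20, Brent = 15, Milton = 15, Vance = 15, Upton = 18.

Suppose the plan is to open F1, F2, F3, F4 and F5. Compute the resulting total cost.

Each zone is assigned to its cheapest site among the open ones.
{F1, F2, F3, F4, F5}: Largo→F5 2·19=38, Elton→F5 3·19=57, Kent→F2 2·20=40, Brent→F5 3·15=45, Milton→F1 6·15=90, Vance→F3 9·15=135, Upton→F2 4·18=72. Service 477; fixed 1656; total 2133.

Total cost: 2133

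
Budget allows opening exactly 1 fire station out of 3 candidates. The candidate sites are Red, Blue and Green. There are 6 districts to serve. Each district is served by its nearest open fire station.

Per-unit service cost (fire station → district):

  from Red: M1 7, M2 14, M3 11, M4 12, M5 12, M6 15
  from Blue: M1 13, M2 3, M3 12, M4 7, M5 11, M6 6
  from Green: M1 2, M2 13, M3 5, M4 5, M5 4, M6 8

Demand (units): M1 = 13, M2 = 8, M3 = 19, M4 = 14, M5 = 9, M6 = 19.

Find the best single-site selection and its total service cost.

Choose Green only; total service cost 483.

With exactly 1 open, each district uses its cheapest among the chosen.
{Green}: M1→Green 2·13=26, M2→Green 13·8=104, M3→Green 5·19=95, M4→Green 5·14=70, M5→Green 4·9=36, M6→Green 8·19=152. Service cost 483.
{Blue}: service cost 732
{Red}: service cost 973
Among all 3 size-1 choices, {Green} is lowest.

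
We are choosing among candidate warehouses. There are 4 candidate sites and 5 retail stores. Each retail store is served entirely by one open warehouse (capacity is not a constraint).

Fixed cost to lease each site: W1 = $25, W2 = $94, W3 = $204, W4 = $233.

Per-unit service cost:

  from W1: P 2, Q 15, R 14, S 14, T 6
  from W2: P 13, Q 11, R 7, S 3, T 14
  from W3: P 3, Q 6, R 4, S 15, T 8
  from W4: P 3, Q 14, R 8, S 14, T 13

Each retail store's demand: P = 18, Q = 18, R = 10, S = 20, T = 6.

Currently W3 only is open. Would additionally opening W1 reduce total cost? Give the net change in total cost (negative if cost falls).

Current service cost with {W3}: 550.
Adding W1: each retail store re-picks its cheapest; new service cost 500, saving 50.
Extra fixed cost: 25. Net change = 25 − 50 = -25.
(Totals: 754 → 729.)

Yes — net change −25 (cost falls by 25).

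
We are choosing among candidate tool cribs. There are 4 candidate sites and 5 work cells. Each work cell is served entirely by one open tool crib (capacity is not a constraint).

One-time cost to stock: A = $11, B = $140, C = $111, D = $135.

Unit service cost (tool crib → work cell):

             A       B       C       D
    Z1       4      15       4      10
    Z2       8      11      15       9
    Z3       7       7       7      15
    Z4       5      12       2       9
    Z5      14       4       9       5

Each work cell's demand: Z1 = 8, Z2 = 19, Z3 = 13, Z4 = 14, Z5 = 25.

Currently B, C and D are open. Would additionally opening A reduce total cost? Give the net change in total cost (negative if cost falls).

Yes — net change −8 (cost falls by 8).

Current service cost with {B, C, D}: 422.
Adding A: each work cell re-picks its cheapest; new service cost 403, saving 19.
Extra fixed cost: 11. Net change = 11 − 19 = -8.
(Totals: 808 → 800.)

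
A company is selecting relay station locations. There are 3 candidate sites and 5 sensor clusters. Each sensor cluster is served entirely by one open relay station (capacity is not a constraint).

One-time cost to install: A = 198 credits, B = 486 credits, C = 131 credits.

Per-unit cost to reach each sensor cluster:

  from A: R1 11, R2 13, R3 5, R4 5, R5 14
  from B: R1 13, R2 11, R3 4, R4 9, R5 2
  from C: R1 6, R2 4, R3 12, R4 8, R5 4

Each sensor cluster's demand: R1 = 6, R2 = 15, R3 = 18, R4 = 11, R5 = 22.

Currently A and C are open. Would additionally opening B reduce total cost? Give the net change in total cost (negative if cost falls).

Current service cost with {A, C}: 329.
Adding B: each sensor cluster re-picks its cheapest; new service cost 267, saving 62.
Extra fixed cost: 486. Net change = 486 − 62 = 424.
(Totals: 658 → 1082.)

No — net change +424 (cost rises by 424).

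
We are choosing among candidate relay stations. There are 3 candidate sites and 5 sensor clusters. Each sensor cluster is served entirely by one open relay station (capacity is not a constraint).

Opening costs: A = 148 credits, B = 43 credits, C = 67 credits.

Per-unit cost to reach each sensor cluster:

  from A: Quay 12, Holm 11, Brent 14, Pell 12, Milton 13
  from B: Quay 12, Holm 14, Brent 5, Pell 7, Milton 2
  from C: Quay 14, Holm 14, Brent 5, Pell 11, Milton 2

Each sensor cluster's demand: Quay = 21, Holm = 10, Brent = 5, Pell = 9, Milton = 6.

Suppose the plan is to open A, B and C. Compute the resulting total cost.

Total cost: 720

Each sensor cluster is assigned to its cheapest site among the open ones.
{A, B, C}: Quay→A 12·21=252, Holm→A 11·10=110, Brent→B 5·5=25, Pell→B 7·9=63, Milton→B 2·6=12. Service 462; fixed 258; total 720.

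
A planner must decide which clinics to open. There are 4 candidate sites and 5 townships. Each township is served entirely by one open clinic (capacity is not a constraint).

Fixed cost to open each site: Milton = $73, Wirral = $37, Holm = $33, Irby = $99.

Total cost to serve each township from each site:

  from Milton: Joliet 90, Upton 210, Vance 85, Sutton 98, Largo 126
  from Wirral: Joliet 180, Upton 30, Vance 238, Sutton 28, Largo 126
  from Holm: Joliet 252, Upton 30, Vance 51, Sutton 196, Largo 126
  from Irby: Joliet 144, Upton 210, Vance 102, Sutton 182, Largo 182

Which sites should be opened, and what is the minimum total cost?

For any fixed open set, each township goes to its cheapest open site; total = fixed + service.
{Milton, Wirral, Holm}: Joliet→Milton 90, Upton→Wirral 30, Vance→Holm 51, Sutton→Wirral 28, Largo→Milton 126. Service 325; fixed 143; total 468.
{Milton, Wirral}: service 359 + fixed 110 = 469
{Wirral, Holm}: Joliet→Wirral 180, Upton→Wirral 30, Vance→Holm 51, Sutton→Wirral 28, Largo→Wirral 126. Service 415; fixed 70; total 485.
{Milton, Wirral, Holm, Irby}: Joliet→Milton 90, Upton→Wirral 30, Vance→Holm 51, Sutton→Wirral 28, Largo→Milton 126. Service 325; fixed 242; total 567.
No other subset beats 468.

Open Milton, Wirral and Holm; minimum total cost 468.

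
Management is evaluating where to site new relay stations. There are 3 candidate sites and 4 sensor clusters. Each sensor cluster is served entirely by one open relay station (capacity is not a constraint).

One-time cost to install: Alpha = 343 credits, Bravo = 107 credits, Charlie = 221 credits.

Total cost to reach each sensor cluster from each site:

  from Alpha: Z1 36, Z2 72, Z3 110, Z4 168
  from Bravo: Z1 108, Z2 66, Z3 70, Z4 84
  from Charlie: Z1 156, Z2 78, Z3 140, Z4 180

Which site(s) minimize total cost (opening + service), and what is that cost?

Open Bravo only; minimum total cost 435.

For any fixed open set, each sensor cluster goes to its cheapest open site; total = fixed + service.
{Bravo}: Z1→Bravo 108, Z2→Bravo 66, Z3→Bravo 70, Z4→Bravo 84. Service 328; fixed 107; total 435.
{Bravo, Charlie}: service 328 + fixed 328 = 656
{Alpha, Bravo}: Z1→Alpha 36, Z2→Bravo 66, Z3→Bravo 70, Z4→Bravo 84. Service 256; fixed 450; total 706.
{Alpha, Bravo, Charlie}: Z1→Alpha 36, Z2→Bravo 66, Z3→Bravo 70, Z4→Bravo 84. Service 256; fixed 671; total 927.
No other subset beats 435.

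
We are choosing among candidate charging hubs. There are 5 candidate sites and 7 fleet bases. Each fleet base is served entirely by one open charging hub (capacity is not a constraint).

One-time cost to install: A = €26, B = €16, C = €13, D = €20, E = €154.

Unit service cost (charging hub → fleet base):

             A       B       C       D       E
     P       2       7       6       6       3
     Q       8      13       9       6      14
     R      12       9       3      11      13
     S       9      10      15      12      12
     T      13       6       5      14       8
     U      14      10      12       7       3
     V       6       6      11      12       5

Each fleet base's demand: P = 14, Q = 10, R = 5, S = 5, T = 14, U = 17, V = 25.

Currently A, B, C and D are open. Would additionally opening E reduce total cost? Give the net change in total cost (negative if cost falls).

No — net change +61 (cost rises by 61).

Current service cost with {A, B, C, D}: 487.
Adding E: each fleet base re-picks its cheapest; new service cost 394, saving 93.
Extra fixed cost: 154. Net change = 154 − 93 = 61.
(Totals: 562 → 623.)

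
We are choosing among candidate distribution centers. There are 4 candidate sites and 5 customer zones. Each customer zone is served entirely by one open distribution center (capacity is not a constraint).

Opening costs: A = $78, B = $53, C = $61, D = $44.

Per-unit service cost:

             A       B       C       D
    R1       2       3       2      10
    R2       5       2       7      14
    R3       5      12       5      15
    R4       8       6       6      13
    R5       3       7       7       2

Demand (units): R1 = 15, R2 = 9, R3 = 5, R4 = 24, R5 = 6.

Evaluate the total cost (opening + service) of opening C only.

Total cost: 365

Each customer zone is assigned to its cheapest site among the open ones.
{C}: R1→C 2·15=30, R2→C 7·9=63, R3→C 5·5=25, R4→C 6·24=144, R5→C 7·6=42. Service 304; fixed 61; total 365.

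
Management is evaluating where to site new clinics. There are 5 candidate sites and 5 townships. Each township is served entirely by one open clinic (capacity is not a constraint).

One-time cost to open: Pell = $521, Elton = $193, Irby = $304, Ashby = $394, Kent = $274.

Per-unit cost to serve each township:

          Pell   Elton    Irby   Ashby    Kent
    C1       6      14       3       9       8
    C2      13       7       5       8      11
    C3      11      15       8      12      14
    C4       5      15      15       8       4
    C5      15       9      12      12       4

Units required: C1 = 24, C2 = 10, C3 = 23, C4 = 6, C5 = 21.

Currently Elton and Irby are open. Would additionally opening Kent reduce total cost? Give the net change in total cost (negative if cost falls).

Current service cost with {Elton, Irby}: 585.
Adding Kent: each township re-picks its cheapest; new service cost 414, saving 171.
Extra fixed cost: 274. Net change = 274 − 171 = 103.
(Totals: 1082 → 1185.)

No — net change +103 (cost rises by 103).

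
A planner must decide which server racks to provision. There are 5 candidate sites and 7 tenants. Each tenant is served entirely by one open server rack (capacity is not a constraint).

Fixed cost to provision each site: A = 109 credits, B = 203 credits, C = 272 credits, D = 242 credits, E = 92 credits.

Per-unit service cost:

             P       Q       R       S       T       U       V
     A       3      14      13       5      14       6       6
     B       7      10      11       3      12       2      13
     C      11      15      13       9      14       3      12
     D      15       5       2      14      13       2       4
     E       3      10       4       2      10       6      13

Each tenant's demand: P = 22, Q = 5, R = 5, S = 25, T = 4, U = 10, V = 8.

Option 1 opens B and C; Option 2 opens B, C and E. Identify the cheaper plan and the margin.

Option 1: {B, C}: P→B 7·22=154, Q→B 10·5=50, R→B 11·5=55, S→B 3·25=75, T→B 12·4=48, U→B 2·10=20, V→C 12·8=96. Service 498; fixed 475; total 973.
Option 2: {B, C, E}: P→E 3·22=66, Q→B 10·5=50, R→E 4·5=20, S→E 2·25=50, T→E 10·4=40, U→B 2·10=20, V→C 12·8=96. Service 342; fixed 567; total 909.
Difference: |973 − 909| = 64.

Option 2 is cheaper by 64.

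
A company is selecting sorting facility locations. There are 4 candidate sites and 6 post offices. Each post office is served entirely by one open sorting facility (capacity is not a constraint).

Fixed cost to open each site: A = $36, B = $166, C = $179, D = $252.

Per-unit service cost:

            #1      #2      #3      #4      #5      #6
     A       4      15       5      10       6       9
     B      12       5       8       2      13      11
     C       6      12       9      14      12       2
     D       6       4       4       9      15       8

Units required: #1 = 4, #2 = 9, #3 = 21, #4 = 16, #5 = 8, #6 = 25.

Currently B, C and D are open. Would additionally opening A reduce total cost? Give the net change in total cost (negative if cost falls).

Yes — net change −20 (cost falls by 20).

Current service cost with {B, C, D}: 322.
Adding A: each post office re-picks its cheapest; new service cost 266, saving 56.
Extra fixed cost: 36. Net change = 36 − 56 = -20.
(Totals: 919 → 899.)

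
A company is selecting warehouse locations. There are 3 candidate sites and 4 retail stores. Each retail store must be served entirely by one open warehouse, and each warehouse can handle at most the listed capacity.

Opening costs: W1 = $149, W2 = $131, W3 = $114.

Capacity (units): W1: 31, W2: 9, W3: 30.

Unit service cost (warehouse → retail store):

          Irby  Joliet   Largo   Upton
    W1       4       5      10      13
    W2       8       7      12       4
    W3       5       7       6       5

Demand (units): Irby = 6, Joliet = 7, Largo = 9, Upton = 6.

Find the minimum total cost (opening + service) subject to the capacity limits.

Minimum total cost: 277

Open {W3}: Irby→W3 5·6=30, Joliet→W3 7·7=49, Largo→W3 6·9=54, Upton→W3 5·6=30.
Loads: W3 carries 28/30. Service 163; fixed 114; total 277.
Next best feasible plan costs 376.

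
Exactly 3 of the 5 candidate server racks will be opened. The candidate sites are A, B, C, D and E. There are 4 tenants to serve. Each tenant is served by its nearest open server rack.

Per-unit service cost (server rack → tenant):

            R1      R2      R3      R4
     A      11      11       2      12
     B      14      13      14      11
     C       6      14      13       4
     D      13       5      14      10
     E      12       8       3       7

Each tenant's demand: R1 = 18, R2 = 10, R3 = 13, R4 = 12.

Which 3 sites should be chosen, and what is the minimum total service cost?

Choose A, C and D; total service cost 232.

With exactly 3 open, each tenant uses its cheapest among the chosen.
{A, C, D}: R1→C 6·18=108, R2→D 5·10=50, R3→A 2·13=26, R4→C 4·12=48. Service cost 232.
{C, D, E}: service cost 245
{A, C, E}: service cost 262
Among all 10 size-3 choices, {A, C, D} is lowest.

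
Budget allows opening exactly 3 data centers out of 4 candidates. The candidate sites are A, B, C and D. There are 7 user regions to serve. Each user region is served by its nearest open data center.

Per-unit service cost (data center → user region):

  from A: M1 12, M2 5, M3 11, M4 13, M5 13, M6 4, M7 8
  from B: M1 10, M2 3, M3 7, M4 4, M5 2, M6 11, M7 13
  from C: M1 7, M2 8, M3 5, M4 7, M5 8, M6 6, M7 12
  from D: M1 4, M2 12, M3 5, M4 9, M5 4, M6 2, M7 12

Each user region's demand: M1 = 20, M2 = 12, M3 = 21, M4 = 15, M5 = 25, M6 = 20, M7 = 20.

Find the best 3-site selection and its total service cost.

Choose A, B and D; total service cost 531.

With exactly 3 open, each user region uses its cheapest among the chosen.
{A, B, D}: M1→D 4·20=80, M2→B 3·12=36, M3→D 5·21=105, M4→B 4·15=60, M5→B 2·25=50, M6→D 2·20=40, M7→A 8·20=160. Service cost 531.
{B, C, D}: service cost 611
{A, B, C}: service cost 631
Among all 4 size-3 choices, {A, B, D} is lowest.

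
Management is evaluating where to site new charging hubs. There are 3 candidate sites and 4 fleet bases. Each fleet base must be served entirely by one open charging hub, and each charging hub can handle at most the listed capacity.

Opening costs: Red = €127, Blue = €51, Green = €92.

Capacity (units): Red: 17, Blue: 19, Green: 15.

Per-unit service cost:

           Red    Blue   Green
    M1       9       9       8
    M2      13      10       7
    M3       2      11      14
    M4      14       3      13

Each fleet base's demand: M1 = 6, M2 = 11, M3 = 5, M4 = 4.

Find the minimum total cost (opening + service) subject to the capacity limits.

Open {Blue, Green}: M1→Blue 9·6=54, M2→Green 7·11=77, M3→Blue 11·5=55, M4→Blue 3·4=12.
Loads: Blue carries 15/19, Green carries 11/15. Service 198; fixed 143; total 341.
Next best feasible plan costs 364.

Minimum total cost: 341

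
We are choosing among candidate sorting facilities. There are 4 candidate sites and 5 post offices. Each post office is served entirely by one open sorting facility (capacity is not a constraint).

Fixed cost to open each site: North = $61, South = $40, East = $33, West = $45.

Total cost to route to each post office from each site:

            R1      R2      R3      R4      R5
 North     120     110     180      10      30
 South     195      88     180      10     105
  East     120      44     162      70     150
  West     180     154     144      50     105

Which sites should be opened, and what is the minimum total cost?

For any fixed open set, each post office goes to its cheapest open site; total = fixed + service.
{North, East}: R1→North 120, R2→East 44, R3→East 162, R4→North 10, R5→North 30. Service 366; fixed 94; total 460.
{North, East, West}: service 348 + fixed 139 = 487
{North, South, East}: R1→North 120, R2→East 44, R3→East 162, R4→North 10, R5→North 30. Service 366; fixed 134; total 500.
{North, South, East, West}: service 348 + fixed 179 = 527
No other subset beats 460.

Open North and East; minimum total cost 460.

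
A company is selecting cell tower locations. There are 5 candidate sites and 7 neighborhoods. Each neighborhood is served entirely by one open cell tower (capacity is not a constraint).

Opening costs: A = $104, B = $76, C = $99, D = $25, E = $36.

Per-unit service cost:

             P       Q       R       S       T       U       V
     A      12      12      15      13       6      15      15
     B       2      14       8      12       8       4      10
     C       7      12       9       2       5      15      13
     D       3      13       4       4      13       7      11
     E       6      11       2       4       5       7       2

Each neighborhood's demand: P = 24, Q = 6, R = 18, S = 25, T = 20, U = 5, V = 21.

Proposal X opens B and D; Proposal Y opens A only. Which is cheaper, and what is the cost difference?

Proposal X: {B, D}: P→B 2·24=48, Q→D 13·6=78, R→D 4·18=72, S→D 4·25=100, T→B 8·20=160, U→B 4·5=20, V→B 10·21=210. Service 688; fixed 101; total 789.
Proposal Y: {A}: P→A 12·24=288, Q→A 12·6=72, R→A 15·18=270, S→A 13·25=325, T→A 6·20=120, U→A 15·5=75, V→A 15·21=315. Service 1465; fixed 104; total 1569.
Difference: |789 − 1569| = 780.

Proposal X is cheaper by 780.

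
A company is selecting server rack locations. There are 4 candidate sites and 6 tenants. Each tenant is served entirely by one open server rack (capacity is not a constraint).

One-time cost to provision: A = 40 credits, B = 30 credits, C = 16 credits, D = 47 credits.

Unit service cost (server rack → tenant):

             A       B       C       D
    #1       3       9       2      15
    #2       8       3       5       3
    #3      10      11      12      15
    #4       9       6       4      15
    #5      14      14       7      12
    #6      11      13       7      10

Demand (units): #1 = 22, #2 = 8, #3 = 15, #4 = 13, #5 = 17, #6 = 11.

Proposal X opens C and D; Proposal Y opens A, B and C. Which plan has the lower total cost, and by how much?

Proposal X: {C, D}: #1→C 2·22=44, #2→D 3·8=24, #3→C 12·15=180, #4→C 4·13=52, #5→C 7·17=119, #6→C 7·11=77. Service 496; fixed 63; total 559.
Proposal Y: {A, B, C}: #1→C 2·22=44, #2→B 3·8=24, #3→A 10·15=150, #4→C 4·13=52, #5→C 7·17=119, #6→C 7·11=77. Service 466; fixed 86; total 552.
Difference: |559 − 552| = 7.

Proposal Y is cheaper by 7.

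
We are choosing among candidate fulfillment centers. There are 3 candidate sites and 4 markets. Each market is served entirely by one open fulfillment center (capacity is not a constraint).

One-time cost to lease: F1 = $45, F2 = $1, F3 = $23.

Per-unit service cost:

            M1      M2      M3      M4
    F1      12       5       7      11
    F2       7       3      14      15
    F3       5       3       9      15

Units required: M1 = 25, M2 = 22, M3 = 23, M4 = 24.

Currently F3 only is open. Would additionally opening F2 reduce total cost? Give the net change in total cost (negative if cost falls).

No — net change +1 (cost rises by 1).

Current service cost with {F3}: 758.
Adding F2: each market re-picks its cheapest; new service cost 758, saving 0.
Extra fixed cost: 1. Net change = 1 − 0 = 1.
(Totals: 781 → 782.)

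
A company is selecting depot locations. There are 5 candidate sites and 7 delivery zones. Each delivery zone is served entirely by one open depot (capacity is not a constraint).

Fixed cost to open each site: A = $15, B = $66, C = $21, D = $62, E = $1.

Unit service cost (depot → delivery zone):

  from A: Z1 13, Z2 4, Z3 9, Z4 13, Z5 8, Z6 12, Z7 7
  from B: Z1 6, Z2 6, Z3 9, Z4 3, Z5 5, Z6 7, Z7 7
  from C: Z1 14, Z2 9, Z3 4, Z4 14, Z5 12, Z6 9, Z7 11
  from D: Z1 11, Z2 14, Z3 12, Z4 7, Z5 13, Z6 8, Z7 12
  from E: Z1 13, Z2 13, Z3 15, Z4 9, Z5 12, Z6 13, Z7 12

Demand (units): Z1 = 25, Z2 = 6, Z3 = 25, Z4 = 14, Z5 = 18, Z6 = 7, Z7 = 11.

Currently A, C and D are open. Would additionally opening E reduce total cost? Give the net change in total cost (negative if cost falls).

No — net change +1 (cost rises by 1).

Current service cost with {A, C, D}: 774.
Adding E: each delivery zone re-picks its cheapest; new service cost 774, saving 0.
Extra fixed cost: 1. Net change = 1 − 0 = 1.
(Totals: 872 → 873.)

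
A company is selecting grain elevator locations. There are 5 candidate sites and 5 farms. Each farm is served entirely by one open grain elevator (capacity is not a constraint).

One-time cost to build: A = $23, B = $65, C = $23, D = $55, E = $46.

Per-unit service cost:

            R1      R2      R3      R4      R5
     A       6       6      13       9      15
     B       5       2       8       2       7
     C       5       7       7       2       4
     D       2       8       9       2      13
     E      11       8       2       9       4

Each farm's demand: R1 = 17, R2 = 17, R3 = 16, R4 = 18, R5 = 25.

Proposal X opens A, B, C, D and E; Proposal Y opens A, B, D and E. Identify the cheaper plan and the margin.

Proposal Y is cheaper by 23.

Proposal X: {A, B, C, D, E}: R1→D 2·17=34, R2→B 2·17=34, R3→E 2·16=32, R4→B 2·18=36, R5→C 4·25=100. Service 236; fixed 212; total 448.
Proposal Y: {A, B, D, E}: R1→D 2·17=34, R2→B 2·17=34, R3→E 2·16=32, R4→B 2·18=36, R5→E 4·25=100. Service 236; fixed 189; total 425.
Difference: |448 − 425| = 23.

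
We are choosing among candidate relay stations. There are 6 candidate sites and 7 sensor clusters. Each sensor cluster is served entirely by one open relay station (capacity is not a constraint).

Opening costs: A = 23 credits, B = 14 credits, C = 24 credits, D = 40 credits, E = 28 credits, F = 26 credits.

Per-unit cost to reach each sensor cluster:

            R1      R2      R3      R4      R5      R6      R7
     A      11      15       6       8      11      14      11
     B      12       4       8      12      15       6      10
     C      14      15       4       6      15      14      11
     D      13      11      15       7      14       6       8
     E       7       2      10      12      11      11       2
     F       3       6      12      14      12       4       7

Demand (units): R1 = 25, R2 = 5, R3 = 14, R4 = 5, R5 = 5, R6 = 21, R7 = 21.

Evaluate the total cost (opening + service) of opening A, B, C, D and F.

Each sensor cluster is assigned to its cheapest site among the open ones.
{A, B, C, D, F}: R1→F 3·25=75, R2→B 4·5=20, R3→C 4·14=56, R4→C 6·5=30, R5→A 11·5=55, R6→F 4·21=84, R7→F 7·21=147. Service 467; fixed 127; total 594.

Total cost: 594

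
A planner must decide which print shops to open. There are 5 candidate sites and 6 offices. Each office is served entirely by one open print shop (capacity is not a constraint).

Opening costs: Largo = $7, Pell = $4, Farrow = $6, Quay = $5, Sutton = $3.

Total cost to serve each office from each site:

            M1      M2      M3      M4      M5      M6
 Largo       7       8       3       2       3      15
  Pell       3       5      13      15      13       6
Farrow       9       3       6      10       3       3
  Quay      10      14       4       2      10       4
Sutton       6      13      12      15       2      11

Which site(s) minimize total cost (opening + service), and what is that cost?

Open Pell, Quay and Sutton; minimum total cost 32.

For any fixed open set, each office goes to its cheapest open site; total = fixed + service.
{Pell, Quay, Sutton}: M1→Pell 3, M2→Pell 5, M3→Quay 4, M4→Quay 2, M5→Sutton 2, M6→Quay 4. Service 20; fixed 12; total 32.
{Largo, Pell}: service 22 + fixed 11 = 33
{Pell, Farrow, Quay}: service 18 + fixed 15 = 33
{Largo, Pell, Farrow, Quay, Sutton}: M1→Pell 3, M2→Farrow 3, M3→Largo 3, M4→Largo 2, M5→Sutton 2, M6→Farrow 3. Service 16; fixed 25; total 41.
No other subset beats 32.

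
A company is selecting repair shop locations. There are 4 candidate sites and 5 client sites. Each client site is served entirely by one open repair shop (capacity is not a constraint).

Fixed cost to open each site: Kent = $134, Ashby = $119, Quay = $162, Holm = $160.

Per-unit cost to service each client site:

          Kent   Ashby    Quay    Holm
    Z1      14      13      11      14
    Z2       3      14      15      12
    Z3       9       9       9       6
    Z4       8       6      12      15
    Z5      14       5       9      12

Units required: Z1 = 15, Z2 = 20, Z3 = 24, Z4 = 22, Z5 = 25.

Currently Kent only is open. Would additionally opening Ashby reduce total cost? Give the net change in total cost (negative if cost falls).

Yes — net change −165 (cost falls by 165).

Current service cost with {Kent}: 1012.
Adding Ashby: each client site re-picks its cheapest; new service cost 728, saving 284.
Extra fixed cost: 119. Net change = 119 − 284 = -165.
(Totals: 1146 → 981.)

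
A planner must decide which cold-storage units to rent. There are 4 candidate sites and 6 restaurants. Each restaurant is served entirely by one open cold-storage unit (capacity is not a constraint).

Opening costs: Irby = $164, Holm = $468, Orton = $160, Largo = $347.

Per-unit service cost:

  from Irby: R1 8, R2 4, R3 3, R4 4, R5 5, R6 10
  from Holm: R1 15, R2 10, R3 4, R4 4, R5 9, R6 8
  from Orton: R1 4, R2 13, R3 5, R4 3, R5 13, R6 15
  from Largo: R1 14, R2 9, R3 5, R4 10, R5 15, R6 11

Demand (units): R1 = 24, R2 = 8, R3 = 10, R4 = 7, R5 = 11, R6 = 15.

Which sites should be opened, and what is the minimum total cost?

Open Irby only; minimum total cost 651.

For any fixed open set, each restaurant goes to its cheapest open site; total = fixed + service.
{Irby}: R1→Irby 8·24=192, R2→Irby 4·8=32, R3→Irby 3·10=30, R4→Irby 4·7=28, R5→Irby 5·11=55, R6→Irby 10·15=150. Service 487; fixed 164; total 651.
{Irby, Orton}: R1→Orton 4·24=96, R2→Irby 4·8=32, R3→Irby 3·10=30, R4→Orton 3·7=21, R5→Irby 5·11=55, R6→Irby 10·15=150. Service 384; fixed 324; total 708.
{Orton}: R1→Orton 4·24=96, R2→Orton 13·8=104, R3→Orton 5·10=50, R4→Orton 3·7=21, R5→Orton 13·11=143, R6→Orton 15·15=225. Service 639; fixed 160; total 799.
{Irby, Holm, Orton, Largo}: service 354 + fixed 1139 = 1493
(All 15 nonempty subsets were checked; Irby only is lowest.)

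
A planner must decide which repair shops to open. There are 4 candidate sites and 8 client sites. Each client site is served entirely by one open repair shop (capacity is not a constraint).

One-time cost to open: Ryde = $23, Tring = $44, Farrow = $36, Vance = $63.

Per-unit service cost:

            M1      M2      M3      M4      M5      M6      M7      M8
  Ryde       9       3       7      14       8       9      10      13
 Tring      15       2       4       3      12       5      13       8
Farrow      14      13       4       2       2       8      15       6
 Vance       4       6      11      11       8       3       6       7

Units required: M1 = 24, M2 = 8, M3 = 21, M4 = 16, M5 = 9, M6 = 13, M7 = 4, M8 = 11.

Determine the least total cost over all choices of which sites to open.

For any fixed open set, each client site goes to its cheapest open site; total = fixed + service.
{Ryde, Farrow, Vance}: M1→Vance 4·24=96, M2→Ryde 3·8=24, M3→Farrow 4·21=84, M4→Farrow 2·16=32, M5→Farrow 2·9=18, M6→Vance 3·13=39, M7→Vance 6·4=24, M8→Farrow 6·11=66. Service 383; fixed 122; total 505.
{Farrow, Vance}: service 407 + fixed 99 = 506
{Tring, Farrow, Vance}: M1→Vance 4·24=96, M2→Tring 2·8=16, M3→Tring 4·21=84, M4→Farrow 2·16=32, M5→Farrow 2·9=18, M6→Vance 3·13=39, M7→Vance 6·4=24, M8→Farrow 6·11=66. Service 375; fixed 143; total 518.
{Ryde, Tring, Farrow, Vance}: M1→Vance 4·24=96, M2→Tring 2·8=16, M3→Tring 4·21=84, M4→Farrow 2·16=32, M5→Farrow 2·9=18, M6→Vance 3·13=39, M7→Vance 6·4=24, M8→Farrow 6·11=66. Service 375; fixed 166; total 541.
No other subset beats 505.

Minimum total cost: 505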